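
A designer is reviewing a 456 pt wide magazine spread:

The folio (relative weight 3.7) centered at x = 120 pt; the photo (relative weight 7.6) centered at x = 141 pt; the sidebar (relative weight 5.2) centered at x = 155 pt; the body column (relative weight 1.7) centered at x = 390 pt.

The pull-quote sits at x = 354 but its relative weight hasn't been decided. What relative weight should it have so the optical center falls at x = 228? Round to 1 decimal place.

w ≈ 9.2

Fixed elements: Σw = 3.7 + 7.6 + 5.2 + 1.7 = 18.2, Σw·x = 3.7·120 + 7.6·141 + 5.2·155 + 1.7·390 = 2984.6.
Set Σw·x/Σw = 228: (2984.6 + 354w) = 228·(18.2 + w).
Solving: w = (228·18.2 − 2984.6) / (354 − 228) = 1165.0 / 126 ≈ 9.25.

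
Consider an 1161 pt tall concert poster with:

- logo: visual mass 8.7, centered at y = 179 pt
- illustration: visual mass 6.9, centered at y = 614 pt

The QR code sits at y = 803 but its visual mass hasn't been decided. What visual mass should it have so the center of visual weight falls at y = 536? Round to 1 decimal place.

Existing Σw = 15.6 (8.7 + 6.9); existing moment 8.7·179 + 6.9·614 = 5793.9.
For the centroid to hit 536: (5793.9 + w·803) / (15.6 + w) = 536.
So w = (536·15.6 − 5793.9)/(803 − 536) = 2567.7/267 ≈ 9.62.

w ≈ 9.6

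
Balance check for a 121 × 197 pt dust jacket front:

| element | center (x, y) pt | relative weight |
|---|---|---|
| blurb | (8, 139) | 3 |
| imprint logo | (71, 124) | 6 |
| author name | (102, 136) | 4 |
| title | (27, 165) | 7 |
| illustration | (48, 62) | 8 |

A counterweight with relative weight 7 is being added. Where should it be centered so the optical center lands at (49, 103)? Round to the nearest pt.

New total weight: (3 + 6 + 4 + 7 + 8) + 7 = 35.
x: need Σw·x = 35·49 = 1715. Existing = 3·8 + 6·71 + 4·102 + 7·27 + 8·48 = 1431. Remainder 284 / 7 ≈ 40.57.
y: need Σw·y = 35·103 = 3605. Existing = 3·139 + 6·124 + 4·136 + 7·165 + 8·62 = 3356. Remainder 249 / 7 ≈ 35.57.

(41, 36)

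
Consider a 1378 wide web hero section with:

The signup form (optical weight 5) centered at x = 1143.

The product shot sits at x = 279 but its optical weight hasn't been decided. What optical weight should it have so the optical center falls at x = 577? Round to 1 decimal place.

The single fixed element contributes weight 5, moment 5·1143 = 5715.
For the centroid to hit 577: (5715 + w·279) / (5 + w) = 577.
Solving: w = (577·5 − 5715) / (279 − 577) = -2830 / -298 ≈ 9.50.

w ≈ 9.5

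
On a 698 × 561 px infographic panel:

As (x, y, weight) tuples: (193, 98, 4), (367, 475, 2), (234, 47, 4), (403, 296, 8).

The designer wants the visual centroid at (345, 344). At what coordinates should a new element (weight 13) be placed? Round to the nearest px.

New total weight: (4 + 2 + 4 + 8) + 13 = 31.
x: need Σw·x = 31·345 = 10695. Existing = 4·193 + 2·367 + 4·234 + 8·403 = 5666. Remainder 5029 / 13 ≈ 386.85.
y: need Σw·y = 31·344 = 10664. Existing = 4·98 + 2·475 + 4·47 + 8·296 = 3898. Remainder 6766 / 13 ≈ 520.46.

(387, 520)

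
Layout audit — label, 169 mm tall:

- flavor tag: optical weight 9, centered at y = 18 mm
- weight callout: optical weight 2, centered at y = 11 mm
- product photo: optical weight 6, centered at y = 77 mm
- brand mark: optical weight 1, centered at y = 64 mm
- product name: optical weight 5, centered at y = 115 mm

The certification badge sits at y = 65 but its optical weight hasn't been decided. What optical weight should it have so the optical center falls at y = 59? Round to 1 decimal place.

Existing Σw = 23 (9 + 2 + 6 + 1 + 5); existing moment 9·18 + 2·11 + 6·77 + 1·64 + 5·115 = 1285.
For the centroid to hit 59: (1285 + w·65) / (23 + w) = 59.
Solving: w = (59·23 − 1285) / (65 − 59) = 72 / 6 ≈ 12.00.

w ≈ 12.0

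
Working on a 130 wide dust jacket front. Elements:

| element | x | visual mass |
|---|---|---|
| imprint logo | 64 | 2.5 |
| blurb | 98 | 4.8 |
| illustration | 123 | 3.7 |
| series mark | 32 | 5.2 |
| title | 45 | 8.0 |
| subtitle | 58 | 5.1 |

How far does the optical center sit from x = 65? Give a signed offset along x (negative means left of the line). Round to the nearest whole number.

≈ 0

Weights sum to 2.5 + 4.8 + 3.7 + 5.2 + 8.0 + 5.1 = 29.3.
Σw·x = 2.5·64 + 4.8·98 + 3.7·123 + 5.2·32 + 8.0·45 + 5.1·58 = 1907.7, so x̄ = 1907.7/29.3 ≈ 65.11.
Offset from x = 65: 65.11 − 65 ≈ 0.11.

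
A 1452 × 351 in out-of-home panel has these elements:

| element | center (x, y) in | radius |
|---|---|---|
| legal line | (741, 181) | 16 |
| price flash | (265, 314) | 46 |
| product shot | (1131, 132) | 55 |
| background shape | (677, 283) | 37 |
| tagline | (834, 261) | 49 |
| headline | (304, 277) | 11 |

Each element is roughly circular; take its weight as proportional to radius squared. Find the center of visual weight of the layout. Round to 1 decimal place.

Weights ∝ r²: legal line 16² = 256, price flash 46² = 2116, product shot 55² = 3025, background shape 37² = 1369, tagline 49² = 2401, headline 11² = 121; Σw = 9288.
Σw·x = 256·741 + 2116·265 + 3025·1131 + 1369·677 + 2401·834 + 121·304 = 7137742, so x̄ = 7137742/9288 ≈ 768.49.
Σw·y = 256·181 + 2116·314 + 3025·132 + 1369·283 + 2401·261 + 121·277 = 2157665, so ȳ = 2157665/9288 ≈ 232.31.

(768.5, 232.3)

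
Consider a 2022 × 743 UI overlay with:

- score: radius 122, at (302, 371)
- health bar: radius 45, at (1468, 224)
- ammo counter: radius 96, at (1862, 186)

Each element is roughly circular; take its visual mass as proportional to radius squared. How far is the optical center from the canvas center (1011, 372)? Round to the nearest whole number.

≈ 103

r² weights: score 122² = 14884, health bar 45² = 2025, ammo counter 96² = 9216. Total = 26125.
x: (14884·302 + 2025·1468 + 9216·1862) / 26125 = 24627860 / 26125 ≈ 942.69
y: (14884·371 + 2025·224 + 9216·186) / 26125 = 7689740 / 26125 ≈ 294.34
Offset from (1011, 372): Δx ≈ -68.31, Δy ≈ -77.66; distance = √(Δx² + Δy²) ≈ 103.42.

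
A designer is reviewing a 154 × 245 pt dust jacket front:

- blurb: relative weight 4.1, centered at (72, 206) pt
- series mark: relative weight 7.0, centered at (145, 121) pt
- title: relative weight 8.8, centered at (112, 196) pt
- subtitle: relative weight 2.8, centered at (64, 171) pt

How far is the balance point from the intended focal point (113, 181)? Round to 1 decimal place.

Weights sum to 4.1 + 7.0 + 8.8 + 2.8 = 22.7.
Σw·x = 4.1·72 + 7.0·145 + 8.8·112 + 2.8·64 = 2475.0, so x̄ = 2475.0/22.7 ≈ 109.03.
Σw·y = 4.1·206 + 7.0·121 + 8.8·196 + 2.8·171 = 3895.2, so ȳ = 3895.2/22.7 ≈ 171.59.
Offset from (113, 181): Δx ≈ -3.97, Δy ≈ -9.41; distance = √(Δx² + Δy²) ≈ 10.21.

≈ 10.2 pt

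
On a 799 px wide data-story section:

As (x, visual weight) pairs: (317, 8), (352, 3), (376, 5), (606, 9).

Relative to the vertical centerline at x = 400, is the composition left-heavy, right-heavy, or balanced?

Total weight = 8 + 3 + 5 + 9 = 25.
x: (8·317 + 3·352 + 5·376 + 9·606) / 25 = 10926 / 25 ≈ 437.04
Since 437.0 is right of 400, the composition reads right-heavy.

right-heavy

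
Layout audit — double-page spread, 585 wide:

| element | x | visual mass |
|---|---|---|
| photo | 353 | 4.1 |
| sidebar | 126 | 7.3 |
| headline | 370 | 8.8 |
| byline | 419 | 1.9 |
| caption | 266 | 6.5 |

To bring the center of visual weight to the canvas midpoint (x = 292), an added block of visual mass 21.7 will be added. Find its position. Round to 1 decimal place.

x ≈ 301.4

New total weight: (4.1 + 7.3 + 8.8 + 1.9 + 6.5) + 21.7 = 50.3.
Along x: (8148.2 + 21.7·x) / 50.3 = 292 (existing moment 4.1·353 + 7.3·126 + 8.8·370 + 1.9·419 + 6.5·266 = 8148.2) ⇒ x = (14687.6 − 8148.2) / 21.7 ≈ 301.35.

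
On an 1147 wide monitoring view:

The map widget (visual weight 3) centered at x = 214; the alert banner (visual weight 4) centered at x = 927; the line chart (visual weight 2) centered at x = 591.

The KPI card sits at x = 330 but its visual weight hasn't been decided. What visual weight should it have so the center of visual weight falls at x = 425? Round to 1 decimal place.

w ≈ 18.0

Fixed elements: Σw = 3 + 4 + 2 = 9, Σw·x = 3·214 + 4·927 + 2·591 = 5532.
For the centroid to hit 425: (5532 + w·330) / (9 + w) = 425.
Solving: w = (425·9 − 5532) / (330 − 425) = -1707 / -95 ≈ 17.97.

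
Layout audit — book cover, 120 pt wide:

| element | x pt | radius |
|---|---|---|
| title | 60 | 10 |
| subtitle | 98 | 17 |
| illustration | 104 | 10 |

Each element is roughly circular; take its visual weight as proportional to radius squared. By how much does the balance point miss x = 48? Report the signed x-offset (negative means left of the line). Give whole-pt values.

Weights ∝ r²: title 10² = 100, subtitle 17² = 289, illustration 10² = 100; Σw = 489.
Σw·x = 100·60 + 289·98 + 100·104 = 44722, so x̄ = 44722/489 ≈ 91.46.
Difference: 91.46 − 48 ≈ 43.46.

≈ 43 pt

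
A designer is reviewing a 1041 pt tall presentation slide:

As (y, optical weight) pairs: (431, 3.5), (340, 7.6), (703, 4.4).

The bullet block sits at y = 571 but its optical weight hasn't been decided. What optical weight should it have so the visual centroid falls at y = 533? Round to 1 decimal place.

w ≈ 28.3

Existing Σw = 15.5 (3.5 + 7.6 + 4.4); existing moment 3.5·431 + 7.6·340 + 4.4·703 = 7185.7.
Balance at y = 533 requires (7185.7 + w·571) / (15.5 + w) = 533.
So w = (533·15.5 − 7185.7)/(571 − 533) = 1075.8/38 ≈ 28.31.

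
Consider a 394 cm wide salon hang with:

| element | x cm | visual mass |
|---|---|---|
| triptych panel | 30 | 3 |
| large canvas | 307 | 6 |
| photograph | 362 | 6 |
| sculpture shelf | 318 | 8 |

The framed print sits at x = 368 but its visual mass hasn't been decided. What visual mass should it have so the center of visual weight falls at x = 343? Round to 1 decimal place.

Fixed elements: Σw = 3 + 6 + 6 + 8 = 23, Σw·x = 3·30 + 6·307 + 6·362 + 8·318 = 6648.
Balance at x = 343 requires (6648 + w·368) / (23 + w) = 343.
Rearranging, w·(368 − 343) = 343·23 − 6648 = 1241, so w ≈ 1241/25 = 49.64.

w ≈ 49.6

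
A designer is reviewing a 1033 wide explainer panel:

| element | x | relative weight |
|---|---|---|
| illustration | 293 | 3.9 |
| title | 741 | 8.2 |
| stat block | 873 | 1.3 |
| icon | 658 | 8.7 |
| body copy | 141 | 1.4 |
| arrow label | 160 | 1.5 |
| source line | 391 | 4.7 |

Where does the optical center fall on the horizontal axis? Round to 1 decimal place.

Total weight = 3.9 + 8.2 + 1.3 + 8.7 + 1.4 + 1.5 + 4.7 = 29.7.
Σw·x = 3.9·293 + 8.2·741 + 1.3·873 + 8.7·658 + 1.4·141 + 1.5·160 + 4.7·391 = 16353.5, so x̄ = 16353.5/29.7 ≈ 550.62.

x ≈ 550.6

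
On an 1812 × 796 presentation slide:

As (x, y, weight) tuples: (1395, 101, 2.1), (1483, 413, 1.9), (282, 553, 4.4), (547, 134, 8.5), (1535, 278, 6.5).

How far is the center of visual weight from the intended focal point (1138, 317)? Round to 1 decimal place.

≈ 218.9

Weights sum to 2.1 + 1.9 + 4.4 + 8.5 + 6.5 = 23.4.
x: (2.1·1395 + 1.9·1483 + 4.4·282 + 8.5·547 + 6.5·1535) / 23.4 = 21615.0 / 23.4 ≈ 923.72
y: (2.1·101 + 1.9·413 + 4.4·553 + 8.5·134 + 6.5·278) / 23.4 = 6376.0 / 23.4 ≈ 272.48
Relative to (1138, 317): Δ = (-214.28, -44.52); |Δ| = √(-214.28² + -44.52²) ≈ 218.86.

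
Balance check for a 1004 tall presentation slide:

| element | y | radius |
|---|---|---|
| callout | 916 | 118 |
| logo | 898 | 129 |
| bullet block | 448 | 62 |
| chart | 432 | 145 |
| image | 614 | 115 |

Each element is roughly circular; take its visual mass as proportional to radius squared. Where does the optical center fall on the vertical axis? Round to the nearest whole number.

Weights ∝ r²: callout 118² = 13924, logo 129² = 16641, bullet block 62² = 3844, chart 145² = 21025, image 115² = 13225; Σw = 68659.
Σw·y = 13924·916 + 16641·898 + 3844·448 + 21025·432 + 13225·614 = 46623064, so ȳ = 46623064/68659 ≈ 679.05.

y ≈ 679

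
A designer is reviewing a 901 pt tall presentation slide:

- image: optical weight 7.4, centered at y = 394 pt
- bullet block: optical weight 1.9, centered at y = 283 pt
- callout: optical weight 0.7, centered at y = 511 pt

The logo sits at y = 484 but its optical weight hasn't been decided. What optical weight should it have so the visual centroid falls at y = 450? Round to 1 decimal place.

Known weights sum to 7.4 + 1.9 + 0.7 = 10.0; their moment is 7.4·394 + 1.9·283 + 0.7·511 = 3811.0.
Set Σw·y/Σw = 450: (3811.0 + 484w) = 450·(10.0 + w).
Solving: w = (450·10.0 − 3811.0) / (484 − 450) = 689.0 / 34 ≈ 20.26.

w ≈ 20.3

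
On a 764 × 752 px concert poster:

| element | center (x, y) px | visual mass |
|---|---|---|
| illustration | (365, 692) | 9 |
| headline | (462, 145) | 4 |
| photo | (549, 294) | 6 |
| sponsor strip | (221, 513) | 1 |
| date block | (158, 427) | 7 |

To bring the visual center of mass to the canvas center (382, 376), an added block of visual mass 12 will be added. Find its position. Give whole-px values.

With the added block, Σw becomes 9 + 4 + 6 + 1 + 7 + 12 = 39.
x: target moment 39×382 = 14898; current 9·365 + 4·462 + 6·549 + 1·221 + 7·158 = 9754; the added block supplies 5144, so x = 5144/12 ≈ 428.67.
y: target moment 39×376 = 14664; current 9·692 + 4·145 + 6·294 + 1·513 + 7·427 = 12074; the added block supplies 2590, so y = 2590/12 ≈ 215.83.

(429, 216)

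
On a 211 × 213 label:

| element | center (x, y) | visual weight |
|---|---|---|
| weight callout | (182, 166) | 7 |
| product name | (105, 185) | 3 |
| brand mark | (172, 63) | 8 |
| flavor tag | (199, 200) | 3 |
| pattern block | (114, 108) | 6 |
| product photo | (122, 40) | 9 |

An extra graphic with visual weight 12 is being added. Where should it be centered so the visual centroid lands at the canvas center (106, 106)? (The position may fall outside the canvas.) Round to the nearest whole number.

(-21, 105)

New total weight: (7 + 3 + 8 + 3 + 6 + 9) + 12 = 48.
Along x: (5344 + 12·x) / 48 = 106 (existing moment 7·182 + 3·105 + 8·172 + 3·199 + 6·114 + 9·122 = 5344) ⇒ x = (5088 − 5344) / 12 ≈ -21.33.
Along y: (3829 + 12·y) / 48 = 106 (existing moment 7·166 + 3·185 + 8·63 + 3·200 + 6·108 + 9·40 = 3829) ⇒ y = (5088 − 3829) / 12 ≈ 104.92.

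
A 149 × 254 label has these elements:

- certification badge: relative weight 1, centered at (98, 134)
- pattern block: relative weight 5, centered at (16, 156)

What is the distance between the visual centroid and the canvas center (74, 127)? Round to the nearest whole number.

≈ 51

Weights sum to 1 + 5 = 6.
x-moment: 1·98 + 5·16 = 178; centroid 178/6 ≈ 29.67.
y-moment: 1·134 + 5·156 = 914; centroid 914/6 ≈ 152.33.
From (74, 127): dx = -44.33, dy = 25.33, so the distance is √(dx²+dy²) ≈ 51.06.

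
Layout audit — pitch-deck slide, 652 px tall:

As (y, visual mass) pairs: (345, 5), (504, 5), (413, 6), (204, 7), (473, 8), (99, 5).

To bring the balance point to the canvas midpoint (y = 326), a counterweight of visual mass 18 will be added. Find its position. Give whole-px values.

y ≈ 287

New total weight: (5 + 5 + 6 + 7 + 8 + 5) + 18 = 54.
y: target moment 54×326 = 17604; current 5·345 + 5·504 + 6·413 + 7·204 + 8·473 + 5·99 = 12430; the counterweight supplies 5174, so y = 5174/18 ≈ 287.44.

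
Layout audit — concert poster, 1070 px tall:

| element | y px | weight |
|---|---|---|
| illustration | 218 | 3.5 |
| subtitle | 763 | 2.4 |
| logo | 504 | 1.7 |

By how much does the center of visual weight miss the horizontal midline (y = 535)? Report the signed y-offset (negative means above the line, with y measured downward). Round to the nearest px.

Weights sum to 3.5 + 2.4 + 1.7 = 7.6.
y-moment: 3.5·218 + 2.4·763 + 1.7·504 = 3451.0; centroid 3451.0/7.6 ≈ 454.08.
Difference: 454.08 − 535 ≈ -80.92.

≈ -81 px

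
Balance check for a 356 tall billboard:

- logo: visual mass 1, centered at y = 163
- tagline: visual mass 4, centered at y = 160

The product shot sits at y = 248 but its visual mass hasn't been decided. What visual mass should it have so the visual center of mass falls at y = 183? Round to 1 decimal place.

w ≈ 1.7

Existing Σw = 5 (1 + 4); existing moment 1·163 + 4·160 = 803.
Set Σw·y/Σw = 183: (803 + 248w) = 183·(5 + w).
Solving: w = (183·5 − 803) / (248 − 183) = 112 / 65 ≈ 1.72.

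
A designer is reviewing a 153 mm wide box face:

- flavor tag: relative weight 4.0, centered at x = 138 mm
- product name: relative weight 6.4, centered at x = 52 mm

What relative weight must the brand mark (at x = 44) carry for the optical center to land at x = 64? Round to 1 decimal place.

Existing Σw = 10.4 (4.0 + 6.4); existing moment 4.0·138 + 6.4·52 = 884.8.
Set Σw·x/Σw = 64: (884.8 + 44w) = 64·(10.4 + w).
So w = (64·10.4 − 884.8)/(44 − 64) = -219.2/-20 ≈ 10.96.

w ≈ 11.0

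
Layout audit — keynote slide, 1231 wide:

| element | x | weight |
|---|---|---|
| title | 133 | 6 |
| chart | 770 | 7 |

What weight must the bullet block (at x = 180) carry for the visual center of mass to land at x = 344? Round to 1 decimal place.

w ≈ 10.5

Known weights sum to 6 + 7 = 13; their moment is 6·133 + 7·770 = 6188.
Balance at x = 344 requires (6188 + w·180) / (13 + w) = 344.
Solving: w = (344·13 − 6188) / (180 − 344) = -1716 / -164 ≈ 10.46.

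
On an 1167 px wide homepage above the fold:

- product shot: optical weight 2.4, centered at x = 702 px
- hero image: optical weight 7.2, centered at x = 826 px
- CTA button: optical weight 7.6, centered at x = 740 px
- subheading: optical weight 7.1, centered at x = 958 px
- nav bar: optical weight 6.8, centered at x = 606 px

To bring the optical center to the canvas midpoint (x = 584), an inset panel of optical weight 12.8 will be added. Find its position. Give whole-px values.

New total weight: (2.4 + 7.2 + 7.6 + 7.1 + 6.8) + 12.8 = 43.9.
Along x: (24178.6 + 12.8·x) / 43.9 = 584 (existing moment 2.4·702 + 7.2·826 + 7.6·740 + 7.1·958 + 6.8·606 = 24178.6) ⇒ x = (25637.6 − 24178.6) / 12.8 ≈ 113.98.

x ≈ 114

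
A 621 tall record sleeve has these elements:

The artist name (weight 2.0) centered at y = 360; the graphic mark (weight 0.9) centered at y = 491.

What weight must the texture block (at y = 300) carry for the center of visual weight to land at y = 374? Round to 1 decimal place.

Fixed elements: Σw = 2.0 + 0.9 = 2.9, Σw·y = 2.0·360 + 0.9·491 = 1161.9.
Balance at y = 374 requires (1161.9 + w·300) / (2.9 + w) = 374.
Rearranging, w·(300 − 374) = 374·2.9 − 1161.9 = -77.3, so w ≈ -77.3/-74 = 1.04.

w ≈ 1.0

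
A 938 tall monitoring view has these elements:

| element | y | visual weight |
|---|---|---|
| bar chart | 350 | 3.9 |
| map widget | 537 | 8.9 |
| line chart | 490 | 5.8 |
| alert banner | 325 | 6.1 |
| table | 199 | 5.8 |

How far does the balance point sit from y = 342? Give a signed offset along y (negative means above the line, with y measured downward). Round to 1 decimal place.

Σw = 3.9 + 8.9 + 5.8 + 6.1 + 5.8 = 30.5.
y: (3.9·350 + 8.9·537 + 5.8·490 + 6.1·325 + 5.8·199) / 30.5 = 12123.0 / 30.5 ≈ 397.48
Against y = 342, that's 397.48 − 342 = 55.48.

≈ 55.5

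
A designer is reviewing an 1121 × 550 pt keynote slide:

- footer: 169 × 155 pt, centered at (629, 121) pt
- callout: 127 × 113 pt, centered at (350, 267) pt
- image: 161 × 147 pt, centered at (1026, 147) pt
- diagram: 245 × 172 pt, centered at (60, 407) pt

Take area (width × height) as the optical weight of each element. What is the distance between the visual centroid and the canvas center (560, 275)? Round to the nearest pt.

≈ 107 pt

Areas → weights: footer 169·155 = 26195, callout 127·113 = 14351, image 161·147 = 23667, diagram 245·172 = 42140; Σw = 106353.
Σw·x = 26195·629 + 14351·350 + 23667·1026 + 42140·60 = 48310247, so x̄ = 48310247/106353 ≈ 454.24.
Σw·y = 26195·121 + 14351·267 + 23667·147 + 42140·407 = 27631341, so ȳ = 27631341/106353 ≈ 259.81.
From (560, 275): dx = -105.76, dy = -15.19, so the distance is √(dx²+dy²) ≈ 106.84.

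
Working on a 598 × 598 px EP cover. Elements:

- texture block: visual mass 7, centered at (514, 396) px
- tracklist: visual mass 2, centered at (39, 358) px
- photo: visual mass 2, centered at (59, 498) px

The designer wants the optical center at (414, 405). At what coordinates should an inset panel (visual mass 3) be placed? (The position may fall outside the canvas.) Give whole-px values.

(667, 395)

With the inset panel, Σw becomes 7 + 2 + 2 + 3 = 14.
x: need Σw·x = 14·414 = 5796. Existing = 7·514 + 2·39 + 2·59 = 3794. Remainder 2002 / 3 ≈ 667.33.
y: need Σw·y = 14·405 = 5670. Existing = 7·396 + 2·358 + 2·498 = 4484. Remainder 1186 / 3 ≈ 395.33.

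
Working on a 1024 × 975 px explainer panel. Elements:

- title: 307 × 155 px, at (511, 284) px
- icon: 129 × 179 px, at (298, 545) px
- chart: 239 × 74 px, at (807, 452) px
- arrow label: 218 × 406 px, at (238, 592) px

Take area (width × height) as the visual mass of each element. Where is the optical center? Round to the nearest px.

Areas: title 307·155 = 47585, icon 129·179 = 23091, chart 239·74 = 17686, arrow label 218·406 = 88508. Total weight = 176870.
Σw·x = 47585·511 + 23091·298 + 17686·807 + 88508·238 = 66534559, so x̄ = 66534559/176870 ≈ 376.18.
Σw·y = 47585·284 + 23091·545 + 17686·452 + 88508·592 = 86489543, so ȳ = 86489543/176870 ≈ 489.00.

(376, 489)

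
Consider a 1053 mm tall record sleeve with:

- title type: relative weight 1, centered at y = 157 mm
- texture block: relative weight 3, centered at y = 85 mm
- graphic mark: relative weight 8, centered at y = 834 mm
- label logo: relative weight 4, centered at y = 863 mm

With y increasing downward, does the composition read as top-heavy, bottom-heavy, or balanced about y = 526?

Σw = 1 + 3 + 8 + 4 = 16.
y-moment: 1·157 + 3·85 + 8·834 + 4·863 = 10536; centroid 10536/16 ≈ 658.50.
658.5 vs midline 526 → bottom-heavy.

bottom-heavy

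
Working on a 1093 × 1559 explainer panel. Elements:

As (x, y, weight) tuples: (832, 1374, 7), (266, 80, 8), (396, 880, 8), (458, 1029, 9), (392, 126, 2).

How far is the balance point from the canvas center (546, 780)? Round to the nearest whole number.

≈ 75

Total weight = 7 + 8 + 8 + 9 + 2 = 34.
x: (7·832 + 8·266 + 8·396 + 9·458 + 2·392) / 34 = 16026 / 34 ≈ 471.35
y: (7·1374 + 8·80 + 8·880 + 9·1029 + 2·126) / 34 = 26811 / 34 ≈ 788.56
Offset from (546, 780): Δx ≈ -74.65, Δy ≈ 8.56; distance = √(Δx² + Δy²) ≈ 75.14.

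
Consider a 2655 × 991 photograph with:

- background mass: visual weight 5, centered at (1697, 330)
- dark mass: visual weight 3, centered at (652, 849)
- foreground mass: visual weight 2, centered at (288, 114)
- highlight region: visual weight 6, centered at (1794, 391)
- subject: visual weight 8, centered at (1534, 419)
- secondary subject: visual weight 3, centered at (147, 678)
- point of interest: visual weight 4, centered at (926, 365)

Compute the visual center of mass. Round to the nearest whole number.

Weights sum to 5 + 3 + 2 + 6 + 8 + 3 + 4 = 31.
x: moment 38198 / weight 31 ≈ 1232.19
Σw·y = 13617; ȳ = 13617/31 ≈ 439.26.

(1232, 439)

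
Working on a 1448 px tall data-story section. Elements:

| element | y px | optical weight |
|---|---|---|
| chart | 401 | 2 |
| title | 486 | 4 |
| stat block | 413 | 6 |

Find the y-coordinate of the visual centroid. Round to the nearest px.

Total weight = 2 + 4 + 6 = 12.
y-moment: 2·401 + 4·486 + 6·413 = 5224; centroid 5224/12 ≈ 435.33.

y ≈ 435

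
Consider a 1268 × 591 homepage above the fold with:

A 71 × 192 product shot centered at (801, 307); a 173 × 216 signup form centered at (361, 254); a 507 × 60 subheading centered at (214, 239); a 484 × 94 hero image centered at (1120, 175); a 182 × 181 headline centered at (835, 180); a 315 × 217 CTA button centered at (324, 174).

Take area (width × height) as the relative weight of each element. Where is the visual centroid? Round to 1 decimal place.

(576.3, 204.8)

Areas: product shot 71·192 = 13632, signup form 173·216 = 37368, subheading 507·60 = 30420, hero image 484·94 = 45496, headline 182·181 = 32942, CTA button 315·217 = 68355. Total weight = 228213.
Σw·x = 131528070; x̄ = 131528070/228213 ≈ 576.34.
Σw·y = 46732006; ȳ = 46732006/228213 ≈ 204.77.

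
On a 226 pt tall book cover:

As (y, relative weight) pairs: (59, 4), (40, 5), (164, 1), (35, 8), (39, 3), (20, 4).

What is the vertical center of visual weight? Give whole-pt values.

y ≈ 43

Σw = 4 + 5 + 1 + 8 + 3 + 4 = 25.
y: (4·59 + 5·40 + 1·164 + 8·35 + 3·39 + 4·20) / 25 = 1077 / 25 ≈ 43.08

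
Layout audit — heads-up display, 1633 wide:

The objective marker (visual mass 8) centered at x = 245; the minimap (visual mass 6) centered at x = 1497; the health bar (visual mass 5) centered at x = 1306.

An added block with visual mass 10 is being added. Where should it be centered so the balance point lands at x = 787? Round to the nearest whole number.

x ≈ 535

After adding the added block, total weight = 8 + 6 + 5 + 10 = 29.
x: need Σw·x = 29·787 = 22823. Existing = 8·245 + 6·1497 + 5·1306 = 17472. Remainder 5351 / 10 ≈ 535.10.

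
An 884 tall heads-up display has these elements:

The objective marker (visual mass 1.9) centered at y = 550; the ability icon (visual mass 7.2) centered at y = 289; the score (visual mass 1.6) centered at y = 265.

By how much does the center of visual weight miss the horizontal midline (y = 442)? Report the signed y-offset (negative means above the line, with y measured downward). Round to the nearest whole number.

Σw = 1.9 + 7.2 + 1.6 = 10.7.
Σw·y = 1.9·550 + 7.2·289 + 1.6·265 = 3549.8, so ȳ = 3549.8/10.7 ≈ 331.76.
Against y = 442, that's 331.76 − 442 = -110.24.

≈ -110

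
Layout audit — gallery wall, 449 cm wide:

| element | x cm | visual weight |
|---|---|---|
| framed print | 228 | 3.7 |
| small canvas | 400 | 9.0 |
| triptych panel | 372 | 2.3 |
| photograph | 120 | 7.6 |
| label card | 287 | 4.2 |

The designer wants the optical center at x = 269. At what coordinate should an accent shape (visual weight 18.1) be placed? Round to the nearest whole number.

x ≈ 258

After adding the accent shape, total weight = 3.7 + 9.0 + 2.3 + 7.6 + 4.2 + 18.1 = 44.9.
x: need Σw·x = 44.9·269 = 12078.1. Existing = 3.7·228 + 9.0·400 + 2.3·372 + 7.6·120 + 4.2·287 = 7416.6. Remainder 4661.5 / 18.1 ≈ 257.54.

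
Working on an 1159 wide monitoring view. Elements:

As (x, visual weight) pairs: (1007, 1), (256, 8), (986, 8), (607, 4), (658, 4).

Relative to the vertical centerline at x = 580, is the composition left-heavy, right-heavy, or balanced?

right-heavy

Total weight = 1 + 8 + 8 + 4 + 4 = 25.
Σw·x = 1·1007 + 8·256 + 8·986 + 4·607 + 4·658 = 16003, so x̄ = 16003/25 ≈ 640.12.
Since 640.1 is right of 580, the composition reads right-heavy.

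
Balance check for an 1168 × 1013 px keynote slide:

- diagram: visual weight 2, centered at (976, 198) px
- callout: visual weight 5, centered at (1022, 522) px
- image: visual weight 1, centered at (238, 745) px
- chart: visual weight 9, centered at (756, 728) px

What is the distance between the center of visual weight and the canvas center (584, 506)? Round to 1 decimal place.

Σw = 2 + 5 + 1 + 9 = 17.
Σw·x = 2·976 + 5·1022 + 1·238 + 9·756 = 14104, so x̄ = 14104/17 ≈ 829.65.
Σw·y = 2·198 + 5·522 + 1·745 + 9·728 = 10303, so ȳ = 10303/17 ≈ 606.06.
Offset from (584, 506): Δx ≈ 245.65, Δy ≈ 100.06; distance = √(Δx² + Δy²) ≈ 265.24.

≈ 265.2 px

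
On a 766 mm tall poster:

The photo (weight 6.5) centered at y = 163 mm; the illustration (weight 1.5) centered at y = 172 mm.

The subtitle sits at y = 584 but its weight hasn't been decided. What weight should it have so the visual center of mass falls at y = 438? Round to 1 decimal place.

w ≈ 15.0

Fixed elements: Σw = 6.5 + 1.5 = 8.0, Σw·y = 6.5·163 + 1.5·172 = 1317.5.
For the centroid to hit 438: (1317.5 + w·584) / (8.0 + w) = 438.
Rearranging, w·(584 − 438) = 438·8.0 − 1317.5 = 2186.5, so w ≈ 2186.5/146 = 14.98.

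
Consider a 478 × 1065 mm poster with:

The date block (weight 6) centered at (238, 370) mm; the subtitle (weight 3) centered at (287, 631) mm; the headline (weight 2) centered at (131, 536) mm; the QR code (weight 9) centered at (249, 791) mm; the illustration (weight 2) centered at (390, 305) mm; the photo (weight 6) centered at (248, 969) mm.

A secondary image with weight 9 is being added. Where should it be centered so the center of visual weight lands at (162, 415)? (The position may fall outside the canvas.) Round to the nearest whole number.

(-118, -375)

New total weight: (6 + 3 + 2 + 9 + 2 + 6) + 9 = 37.
x: target moment 37×162 = 5994; current 6·238 + 3·287 + 2·131 + 9·249 + 2·390 + 6·248 = 7060; the secondary image supplies -1066, so x = -1066/9 ≈ -118.44.
y: target moment 37×415 = 15355; current 6·370 + 3·631 + 2·536 + 9·791 + 2·305 + 6·969 = 18728; the secondary image supplies -3373, so y = -3373/9 ≈ -374.78.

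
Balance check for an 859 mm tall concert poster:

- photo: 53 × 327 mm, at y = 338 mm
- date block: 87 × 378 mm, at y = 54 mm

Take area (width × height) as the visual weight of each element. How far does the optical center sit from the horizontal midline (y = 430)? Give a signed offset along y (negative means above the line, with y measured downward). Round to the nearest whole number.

Areas: photo 53·327 = 17331, date block 87·378 = 32886. Total weight = 50217.
Σw·y = 17331·338 + 32886·54 = 7633722, so ȳ = 7633722/50217 ≈ 152.01.
Difference: 152.01 − 430 ≈ -277.99.

≈ -278 mm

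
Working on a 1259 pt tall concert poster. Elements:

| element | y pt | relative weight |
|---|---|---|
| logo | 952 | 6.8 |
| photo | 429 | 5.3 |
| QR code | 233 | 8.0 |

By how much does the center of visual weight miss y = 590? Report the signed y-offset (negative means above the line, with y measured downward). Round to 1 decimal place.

Σw = 6.8 + 5.3 + 8.0 = 20.1.
y: (6.8·952 + 5.3·429 + 8.0·233) / 20.1 = 10611.3 / 20.1 ≈ 527.93
Against y = 590, that's 527.93 − 590 = -62.07.

≈ -62.1 pt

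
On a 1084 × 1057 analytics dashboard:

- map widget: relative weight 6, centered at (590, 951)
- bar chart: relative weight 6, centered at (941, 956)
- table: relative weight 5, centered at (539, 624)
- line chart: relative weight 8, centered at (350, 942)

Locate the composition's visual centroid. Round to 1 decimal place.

Weights sum to 6 + 6 + 5 + 8 = 25.
x: (6·590 + 6·941 + 5·539 + 8·350) / 25 = 14681 / 25 ≈ 587.24
y: (6·951 + 6·956 + 5·624 + 8·942) / 25 = 22098 / 25 ≈ 883.92

(587.2, 883.9)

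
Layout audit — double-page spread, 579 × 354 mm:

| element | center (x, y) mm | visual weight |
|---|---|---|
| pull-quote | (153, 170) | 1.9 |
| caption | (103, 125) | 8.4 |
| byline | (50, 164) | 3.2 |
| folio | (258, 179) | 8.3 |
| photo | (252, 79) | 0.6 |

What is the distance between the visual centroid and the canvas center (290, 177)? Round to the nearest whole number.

Weights sum to 1.9 + 8.4 + 3.2 + 8.3 + 0.6 = 22.4.
x: (1.9·153 + 8.4·103 + 3.2·50 + 8.3·258 + 0.6·252) / 22.4 = 3608.5 / 22.4 ≈ 161.09
y: (1.9·170 + 8.4·125 + 3.2·164 + 8.3·179 + 0.6·79) / 22.4 = 3430.9 / 22.4 ≈ 153.17
Offset from (290, 177): Δx ≈ -128.91, Δy ≈ -23.83; distance = √(Δx² + Δy²) ≈ 131.09.

≈ 131 mm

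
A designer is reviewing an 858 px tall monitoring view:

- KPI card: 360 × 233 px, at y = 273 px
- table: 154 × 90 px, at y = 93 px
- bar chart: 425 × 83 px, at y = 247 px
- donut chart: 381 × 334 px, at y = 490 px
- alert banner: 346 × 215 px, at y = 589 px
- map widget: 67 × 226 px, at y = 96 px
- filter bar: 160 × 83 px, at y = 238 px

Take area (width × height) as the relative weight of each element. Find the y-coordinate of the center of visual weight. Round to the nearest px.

Areas → weights: KPI card 360·233 = 83880, table 154·90 = 13860, bar chart 425·83 = 35275, donut chart 381·334 = 127254, alert banner 346·215 = 74390, map widget 67·226 = 15142, filter bar 160·83 = 13280; Σw = 363081.
Σw·y = 143685587; ȳ = 143685587/363081 ≈ 395.74.

y ≈ 396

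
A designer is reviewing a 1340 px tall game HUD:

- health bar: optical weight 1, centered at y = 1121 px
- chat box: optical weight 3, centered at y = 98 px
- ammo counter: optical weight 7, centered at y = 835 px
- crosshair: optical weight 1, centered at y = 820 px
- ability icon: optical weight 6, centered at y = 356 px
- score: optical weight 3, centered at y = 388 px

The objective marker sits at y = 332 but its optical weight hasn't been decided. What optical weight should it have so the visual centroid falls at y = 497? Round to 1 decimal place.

w ≈ 5.7

Fixed elements: Σw = 1 + 3 + 7 + 1 + 6 + 3 = 21, Σw·y = 1·1121 + 3·98 + 7·835 + 1·820 + 6·356 + 3·388 = 11380.
Balance at y = 497 requires (11380 + w·332) / (21 + w) = 497.
Solving: w = (497·21 − 11380) / (332 − 497) = -943 / -165 ≈ 5.72.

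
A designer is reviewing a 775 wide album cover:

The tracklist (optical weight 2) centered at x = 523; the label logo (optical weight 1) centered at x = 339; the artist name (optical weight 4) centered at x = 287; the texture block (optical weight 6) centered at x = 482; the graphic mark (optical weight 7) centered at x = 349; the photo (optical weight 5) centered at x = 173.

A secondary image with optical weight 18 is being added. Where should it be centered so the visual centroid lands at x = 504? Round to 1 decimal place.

New total weight: (2 + 1 + 4 + 6 + 7 + 5) + 18 = 43.
Along x: (8733 + 18·x) / 43 = 504 (existing moment 2·523 + 1·339 + 4·287 + 6·482 + 7·349 + 5·173 = 8733) ⇒ x = (21672 − 8733) / 18 ≈ 718.83.

x ≈ 718.8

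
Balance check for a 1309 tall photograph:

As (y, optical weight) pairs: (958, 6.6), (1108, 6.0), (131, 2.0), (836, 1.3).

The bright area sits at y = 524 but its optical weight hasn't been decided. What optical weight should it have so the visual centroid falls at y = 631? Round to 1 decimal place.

w ≈ 40.1

Existing Σw = 15.9 (6.6 + 6.0 + 2.0 + 1.3); existing moment 6.6·958 + 6.0·1108 + 2.0·131 + 1.3·836 = 14319.6.
For the centroid to hit 631: (14319.6 + w·524) / (15.9 + w) = 631.
So w = (631·15.9 − 14319.6)/(524 − 631) = -4286.7/-107 ≈ 40.06.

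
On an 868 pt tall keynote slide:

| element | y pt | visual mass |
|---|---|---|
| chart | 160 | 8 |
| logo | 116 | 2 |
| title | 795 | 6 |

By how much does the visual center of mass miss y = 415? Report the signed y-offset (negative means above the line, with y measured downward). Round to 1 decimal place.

≈ -22.4 pt

Weights sum to 8 + 2 + 6 = 16.
y-moment: 8·160 + 2·116 + 6·795 = 6282; centroid 6282/16 ≈ 392.62.
Difference: 392.62 − 415 ≈ -22.38.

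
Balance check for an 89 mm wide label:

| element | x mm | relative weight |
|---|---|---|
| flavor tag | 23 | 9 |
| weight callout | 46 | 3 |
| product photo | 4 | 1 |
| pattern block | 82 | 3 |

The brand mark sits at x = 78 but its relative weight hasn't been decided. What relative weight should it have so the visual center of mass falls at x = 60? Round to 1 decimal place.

Existing Σw = 16 (9 + 3 + 1 + 3); existing moment 9·23 + 3·46 + 1·4 + 3·82 = 595.
For the centroid to hit 60: (595 + w·78) / (16 + w) = 60.
So w = (60·16 − 595)/(78 − 60) = 365/18 ≈ 20.28.

w ≈ 20.3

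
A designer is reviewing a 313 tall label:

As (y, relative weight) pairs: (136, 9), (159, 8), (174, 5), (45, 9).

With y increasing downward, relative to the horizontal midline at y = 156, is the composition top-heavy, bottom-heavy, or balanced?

Weights sum to 9 + 8 + 5 + 9 = 31.
Σw·y = 9·136 + 8·159 + 5·174 + 9·45 = 3771, so ȳ = 3771/31 ≈ 121.65.
121.6 vs midline 156 → top-heavy.

top-heavy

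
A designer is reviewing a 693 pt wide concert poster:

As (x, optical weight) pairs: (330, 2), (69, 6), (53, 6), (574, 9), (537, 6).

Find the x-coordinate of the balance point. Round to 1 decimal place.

x ≈ 337.2

Weights sum to 2 + 6 + 6 + 9 + 6 = 29.
x-moment: 2·330 + 6·69 + 6·53 + 9·574 + 6·537 = 9780; centroid 9780/29 ≈ 337.24.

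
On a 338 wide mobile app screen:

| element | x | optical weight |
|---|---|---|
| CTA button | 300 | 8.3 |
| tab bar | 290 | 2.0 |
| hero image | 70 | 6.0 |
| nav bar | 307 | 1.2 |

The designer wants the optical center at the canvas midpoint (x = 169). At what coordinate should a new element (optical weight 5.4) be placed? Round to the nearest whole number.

x ≈ 2

New total weight: (8.3 + 2.0 + 6.0 + 1.2) + 5.4 = 22.9.
x: target moment 22.9×169 = 3870.1; current 8.3·300 + 2.0·290 + 6.0·70 + 1.2·307 = 3858.4; the new element supplies 11.7, so x = 11.7/5.4 ≈ 2.17.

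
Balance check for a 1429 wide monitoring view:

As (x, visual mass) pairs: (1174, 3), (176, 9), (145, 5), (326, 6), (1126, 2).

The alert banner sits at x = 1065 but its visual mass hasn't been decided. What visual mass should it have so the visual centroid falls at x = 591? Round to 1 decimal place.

Fixed elements: Σw = 3 + 9 + 5 + 6 + 2 = 25, Σw·x = 3·1174 + 9·176 + 5·145 + 6·326 + 2·1126 = 10039.
For the centroid to hit 591: (10039 + w·1065) / (25 + w) = 591.
So w = (591·25 − 10039)/(1065 − 591) = 4736/474 ≈ 9.99.

w ≈ 10.0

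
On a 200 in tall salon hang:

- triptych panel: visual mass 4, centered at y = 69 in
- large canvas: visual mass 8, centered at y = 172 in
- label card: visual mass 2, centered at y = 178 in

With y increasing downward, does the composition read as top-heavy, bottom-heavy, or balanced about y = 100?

Weights sum to 4 + 8 + 2 = 14.
y: (4·69 + 8·172 + 2·178) / 14 = 2008 / 14 ≈ 143.43
143.4 lies below (larger y than) the midline 100, so the layout is bottom-heavy.

bottom-heavy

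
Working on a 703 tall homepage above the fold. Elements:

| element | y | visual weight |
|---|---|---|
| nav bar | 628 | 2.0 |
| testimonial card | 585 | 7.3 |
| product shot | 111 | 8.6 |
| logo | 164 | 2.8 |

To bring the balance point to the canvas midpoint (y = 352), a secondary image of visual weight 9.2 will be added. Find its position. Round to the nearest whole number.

y ≈ 390

New total weight: (2.0 + 7.3 + 8.6 + 2.8) + 9.2 = 29.9.
y: target moment 29.9×352 = 10524.8; current 2.0·628 + 7.3·585 + 8.6·111 + 2.8·164 = 6940.3; the secondary image supplies 3584.5, so y = 3584.5/9.2 ≈ 389.62.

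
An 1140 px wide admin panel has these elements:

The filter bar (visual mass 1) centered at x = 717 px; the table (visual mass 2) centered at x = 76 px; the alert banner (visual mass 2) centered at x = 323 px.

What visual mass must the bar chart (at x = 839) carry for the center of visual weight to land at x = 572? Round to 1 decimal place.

Fixed elements: Σw = 1 + 2 + 2 = 5, Σw·x = 1·717 + 2·76 + 2·323 = 1515.
Balance at x = 572 requires (1515 + w·839) / (5 + w) = 572.
Solving: w = (572·5 − 1515) / (839 − 572) = 1345 / 267 ≈ 5.04.

w ≈ 5.0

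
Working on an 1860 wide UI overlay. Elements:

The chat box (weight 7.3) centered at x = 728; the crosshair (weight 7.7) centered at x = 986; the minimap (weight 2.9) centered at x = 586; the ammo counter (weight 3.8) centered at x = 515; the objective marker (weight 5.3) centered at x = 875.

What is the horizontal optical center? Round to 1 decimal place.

Σw = 7.3 + 7.7 + 2.9 + 3.8 + 5.3 = 27.0.
x: (7.3·728 + 7.7·986 + 2.9·586 + 3.8·515 + 5.3·875) / 27.0 = 21200.5 / 27.0 ≈ 785.20

x ≈ 785.2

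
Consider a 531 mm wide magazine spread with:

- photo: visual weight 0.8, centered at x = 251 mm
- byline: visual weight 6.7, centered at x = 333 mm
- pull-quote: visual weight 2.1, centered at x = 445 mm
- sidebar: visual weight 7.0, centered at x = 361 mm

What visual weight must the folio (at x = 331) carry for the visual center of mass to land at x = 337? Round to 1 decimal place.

w ≈ 49.9

Fixed elements: Σw = 0.8 + 6.7 + 2.1 + 7.0 = 16.6, Σw·x = 0.8·251 + 6.7·333 + 2.1·445 + 7.0·361 = 5893.4.
For the centroid to hit 337: (5893.4 + w·331) / (16.6 + w) = 337.
Solving: w = (337·16.6 − 5893.4) / (331 − 337) = -299.2 / -6 ≈ 49.87.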